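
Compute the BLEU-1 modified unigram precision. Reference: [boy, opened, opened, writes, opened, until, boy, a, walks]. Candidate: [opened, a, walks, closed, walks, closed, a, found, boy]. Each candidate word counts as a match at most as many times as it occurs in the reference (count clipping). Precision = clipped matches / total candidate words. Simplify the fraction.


Reference word counts: {'a': 1, 'boy': 2, 'opened': 3, 'until': 1, 'walks': 1, 'writes': 1}
Checking each candidate word (with clipping):
  'opened' -> in reference (ref count 3, used 1/3) -> match (matches: 1)
  'a' -> in reference (ref count 1, used 1/1) -> match (matches: 2)
  'walks' -> in reference (ref count 1, used 1/1) -> match (matches: 3)
  'closed' -> not in reference -> no match (matches: 3)
  'walks' -> ref count 1 already used up (1/1) -> clipped, no match (matches: 3)
  'closed' -> not in reference -> no match (matches: 3)
  'a' -> ref count 1 already used up (1/1) -> clipped, no match (matches: 3)
  'found' -> not in reference -> no match (matches: 3)
  'boy' -> in reference (ref count 2, used 1/2) -> match (matches: 4)
Clipped matches: 4, Candidate length: 9
Precision = 4/9

4/9


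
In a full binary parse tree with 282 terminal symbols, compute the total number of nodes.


Leaf nodes (terminals): 282
Internal nodes = n - 1 = 282 - 1 = 281
Total = leaves + internal = 282 + 281 = 563

563


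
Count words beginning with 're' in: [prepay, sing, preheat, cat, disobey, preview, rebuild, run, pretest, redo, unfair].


Checking each word for prefix 're':
  'prepay' -> no (count: 0)
  'sing' -> no (count: 0)
  'preheat' -> no (count: 0)
  'cat' -> no (count: 0)
  'disobey' -> no (count: 0)
  'preview' -> no (count: 0)
  'rebuild' -> YES, starts with 're' (count: 1)
  'run' -> no (count: 1)
  'pretest' -> no (count: 1)
  'redo' -> YES, starts with 're' (count: 2)
  'unfair' -> no (count: 2)
Total with prefix 're': 2

2


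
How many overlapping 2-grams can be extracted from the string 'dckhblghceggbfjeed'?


String 'dckhblghceggbfjeed' has length L = 18.
Number of overlapping n-grams = L - n + 1
Substituting: 18 - 2 + 1 = 17

17


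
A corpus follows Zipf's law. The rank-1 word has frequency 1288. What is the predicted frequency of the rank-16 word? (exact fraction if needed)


Zipf's law: freq(rank) = f1 / rank
f1 = 1288, rank = 16
freq = 1288 / 16
GCD(1288, 16) = 8
Simplified: 161/2

161/2


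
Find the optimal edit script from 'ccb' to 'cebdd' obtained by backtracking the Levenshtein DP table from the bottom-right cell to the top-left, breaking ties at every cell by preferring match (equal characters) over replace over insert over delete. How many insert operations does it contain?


Edit distance = 3. Backtracking from cell (3, 5) with preference match > replace > insert > delete,
then listing the resulting alignment 'ccb' -> 'cebdd' left to right:
  Step 1: keep 'c'
  Step 2: replace c->e
  Step 3: keep 'b'
  Step 4: insert 'd' [insertion #1]
  Step 5: insert 'd' [insertion #2]
Total insertions: 2

2


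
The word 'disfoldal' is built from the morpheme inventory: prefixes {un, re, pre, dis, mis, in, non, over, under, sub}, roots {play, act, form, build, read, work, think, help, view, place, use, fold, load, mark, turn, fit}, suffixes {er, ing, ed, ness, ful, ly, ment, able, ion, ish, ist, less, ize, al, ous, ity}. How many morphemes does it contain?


Segmenting 'disfoldal' against the inventory:
  'dis' -> prefix (morpheme 1)
  'fold' -> root (morpheme 2)
  'al' -> suffix (morpheme 3)
Total morphemes: 3

3


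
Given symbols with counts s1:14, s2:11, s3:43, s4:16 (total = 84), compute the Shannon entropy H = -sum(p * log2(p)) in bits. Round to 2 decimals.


Computing entropy H = -sum(p_i * log2(p_i)):
  s1: p = 14/84 = 0.1667, -p*log2(p) = 0.4308
  s2: p = 11/84 = 0.1310, -p*log2(p) = 0.3841
  s3: p = 43/84 = 0.5119, -p*log2(p) = 0.4945
  s4: p = 16/84 = 0.1905, -p*log2(p) = 0.4557
H = sum of terms = 1.7651
Rounded to 2 decimals: 1.77

1.77


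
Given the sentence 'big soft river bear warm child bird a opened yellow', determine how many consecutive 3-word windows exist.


Word trigrams from [10] words:
  Trigram 1: (big soft river)
  Trigram 2: (soft river bear)
  Trigram 3: (river bear warm)
  Trigram 4: (bear warm child)
  Trigram 5: (warm child bird)
  Trigram 6: (child bird a)
  Trigram 7: (bird a opened)
  Trigram 8: (a opened yellow)
Total word trigrams: 10 - 2 = 8

8


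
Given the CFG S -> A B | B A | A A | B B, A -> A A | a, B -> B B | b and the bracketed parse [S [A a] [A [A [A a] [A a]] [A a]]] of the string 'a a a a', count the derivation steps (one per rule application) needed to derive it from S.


Every bracketed nonterminal node [X ...] in the tree is produced by exactly one rule application.
Reading the tree off as a leftmost derivation:
  Step 1: S  =>  A A   (applied S -> A A)
  Step 2: A A  =>  a A   (applied A -> a)
  Step 3: a A  =>  a A A   (applied A -> A A)
  Step 4: a A A  =>  a A A A   (applied A -> A A)
  Step 5: a A A A  =>  a a A A   (applied A -> a)
  Step 6: a a A A  =>  a a a A   (applied A -> a)
  Step 7: a a a A  =>  a a a a   (applied A -> a)
Final yield: a a a a
Total rewrite steps: 7

7


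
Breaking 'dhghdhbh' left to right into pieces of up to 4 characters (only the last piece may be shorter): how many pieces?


'dhghdhbh' has 8 characters.
Chunking with max size 4:
  Chunk 1: 'dhgh' (positions 0-3)
  Chunk 2: 'dhbh' (positions 4-7)
Total chunks: ceil(8 / 4) = 2

2


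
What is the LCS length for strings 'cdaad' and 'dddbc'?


DP table for LCS of 'cdaad' and 'dddbc':
       d  d  d  b  c
    0  0  0  0  0  0
  c 0  0  0  0  0  1
  d 0  1  1  1  1  1
  a 0  1  1  1  1  1
  a 0  1  1  1  1  1
  d 0  1  2  2  2  2
LCS: 'dd'
LCS length = 2

2


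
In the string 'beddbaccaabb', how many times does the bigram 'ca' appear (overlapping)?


Scanning 'beddbaccaabb' for bigram 'ca':
  Position 0: 'be' -> no
  Position 1: 'ed' -> no
  Position 2: 'dd' -> no
  Position 3: 'db' -> no
  Position 4: 'ba' -> no
  Position 5: 'ac' -> no
  Position 6: 'cc' -> no
  Position 7: 'ca' -> MATCH
  Position 8: 'aa' -> no
  Position 9: 'ab' -> no
  Position 10: 'bb' -> no
Total matches: 1

1


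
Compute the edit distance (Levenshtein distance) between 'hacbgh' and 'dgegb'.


Building DP table for s1='hacbgh' (len 6) and s2='dgegb' (len 5):
       d  g  e  g  b
    0  1  2  3  4  5
  h 1  1  2  3  4  5
  a 2  2  2  3  4  5
  c 3  3  3  3  4  5
  b 4  4  4  4  4  4
  g 5  5  4  5  4  5
  h 6  6  5  5  5  5
Edit distance = dp[6][5] = 5

5


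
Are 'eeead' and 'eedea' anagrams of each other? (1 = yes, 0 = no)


Sort characters of 'eeead': 'adeee'
Sort characters of 'eedea': 'adeee'
Sorted forms match -> they ARE anagrams
Result: 1

1


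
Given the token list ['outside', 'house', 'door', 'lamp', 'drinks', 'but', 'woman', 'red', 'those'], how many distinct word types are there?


Listing all tokens and tracking unique types:
  Token 1: 'outside' -> NEW (unique so far: 1)
  Token 2: 'house' -> NEW (unique so far: 2)
  Token 3: 'door' -> NEW (unique so far: 3)
  Token 4: 'lamp' -> NEW (unique so far: 4)
  Token 5: 'drinks' -> NEW (unique so far: 5)
  Token 6: 'but' -> NEW (unique so far: 6)
  Token 7: 'woman' -> NEW (unique so far: 7)
  Token 8: 'red' -> NEW (unique so far: 8)
  Token 9: 'those' -> NEW (unique so far: 9)
Unique types: ('but', 'door', 'drinks', 'house', 'lamp', 'outside', 'red', 'those', 'woman')
Vocabulary size: 9

9


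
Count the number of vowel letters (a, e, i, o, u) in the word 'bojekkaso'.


Scanning each character of 'bojekkaso':
  Position 1: 'b' -> consonant (running count: 0)
  Position 2: 'o' -> vowel (running count: 1)
  Position 3: 'j' -> consonant (running count: 1)
  Position 4: 'e' -> vowel (running count: 2)
  Position 5: 'k' -> consonant (running count: 2)
  Position 6: 'k' -> consonant (running count: 2)
  Position 7: 'a' -> vowel (running count: 3)
  Position 8: 's' -> consonant (running count: 3)
  Position 9: 'o' -> vowel (running count: 4)
Total vowels: 4

4


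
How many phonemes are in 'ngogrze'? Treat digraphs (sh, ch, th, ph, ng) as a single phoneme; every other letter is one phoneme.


Parsing 'ngogrze' greedily, digraphs first:
  'ng' -> digraph (1 consonant phoneme) (phonemes so far: 1)
  'o' -> vowel phoneme (phonemes so far: 2)
  'g' -> consonant phoneme (phonemes so far: 3)
  'r' -> consonant phoneme (phonemes so far: 4)
  'z' -> consonant phoneme (phonemes so far: 5)
  'e' -> vowel phoneme (phonemes so far: 6)
Total phonemes: 6

6


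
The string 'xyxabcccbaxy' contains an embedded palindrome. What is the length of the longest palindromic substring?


Scanning 'xyxabcccbaxy' for palindromic substrings.
Substring at positions 1-11: 'yxabcccbaxy'.
Check: reverse('yxabcccbaxy') = 'yxabcccbaxy' -> palindrome confirmed.
Neighbouring characters ('x' / '-') break symmetry, so it cannot extend further.
No longer palindromic substring exists; longest length = 11

11


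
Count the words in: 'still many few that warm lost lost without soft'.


Counting words by splitting on spaces:
  Word 1: 'still'
  Word 2: 'many'
  Word 3: 'few'
  Word 4: 'that'
  Word 5: 'warm'
  Word 6: 'lost'
  Word 7: 'lost'
  Word 8: 'without'
  Word 9: 'soft'
Total words: 9

9


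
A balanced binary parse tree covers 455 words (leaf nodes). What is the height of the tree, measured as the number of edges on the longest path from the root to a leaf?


In a balanced binary tree with n leaves the deepest leaf is ceil(log2(n)) edges below the root.
log2(455) = 8.8297
ceil(8.8297) = 9
height (edges) = 9

9


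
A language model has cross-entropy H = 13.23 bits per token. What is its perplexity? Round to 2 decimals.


Perplexity formula: PP = 2^H
H = 13.23
PP = 2^13.23
Decompose: 2^13.23 = 2^13 * 2^0.23
2^13 = 8192, 2^0.23 ~ 1.1728349
PP ~ 8192 * 1.1728349 = 9607.8635008
Rounded to 2 decimals: 9607.86

9607.86


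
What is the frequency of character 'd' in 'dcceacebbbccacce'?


Scanning 'dcceacebbbccacce' for 'd':
  Position 0: 'd' -> MATCH (count: 1)
Total occurrences of 'd': 1

1


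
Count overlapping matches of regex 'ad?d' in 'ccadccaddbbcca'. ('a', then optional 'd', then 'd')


Pattern: ad?d means 'a', then optional 'd', then 'd'.
Scanning 'ccadccaddbbcca' position-by-position:
  Pos 0: window 'cca' -> no
  Pos 1: window 'cad' -> no
  Pos 2: window 'adc' -> MATCH
  Pos 3: window 'dcc' -> no
  Pos 4: window 'cca' -> no
  Pos 5: window 'cad' -> no
  Pos 6: window 'add' -> MATCH
  Pos 7: window 'ddb' -> no
  Pos 8: window 'dbb' -> no
  Pos 9: window 'bbc' -> no
  Pos 10: window 'bcc' -> no
  Pos 11: window 'cca' -> no
  Pos 12: window 'ca' -> no
  Pos 13: window 'a' -> no
Total matches: 2

2


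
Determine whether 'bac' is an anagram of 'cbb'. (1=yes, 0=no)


Sort characters of 'bac': 'abc'
Sort characters of 'cbb': 'bbc'
Sorted forms differ -> they are NOT anagrams
Result: 0

0


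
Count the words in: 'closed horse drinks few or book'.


Counting words by splitting on spaces:
  Word 1: 'closed'
  Word 2: 'horse'
  Word 3: 'drinks'
  Word 4: 'few'
  Word 5: 'or'
  Word 6: 'book'
Total words: 6

6


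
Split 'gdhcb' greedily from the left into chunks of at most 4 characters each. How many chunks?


'gdhcb' has 5 characters.
Chunking with max size 4:
  Chunk 1: 'gdhc' (positions 0-3)
  Chunk 2: 'b' (positions 4-4)
Total chunks: ceil(5 / 4) = 2

2


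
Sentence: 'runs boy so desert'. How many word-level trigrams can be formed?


Word trigrams from [4] words:
  Trigram 1: (runs boy so)
  Trigram 2: (boy so desert)
Total word trigrams: 4 - 2 = 2

2


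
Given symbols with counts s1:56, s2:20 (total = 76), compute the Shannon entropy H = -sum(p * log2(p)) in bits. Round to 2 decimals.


Computing entropy H = -sum(p_i * log2(p_i)):
  s1: p = 56/76 = 0.7368, -p*log2(p) = 0.3246
  s2: p = 20/76 = 0.2632, -p*log2(p) = 0.5068
H = sum of terms = 0.8314
Rounded to 2 decimals: 0.83

0.83


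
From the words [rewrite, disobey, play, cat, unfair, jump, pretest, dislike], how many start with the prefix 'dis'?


Checking each word for prefix 'dis':
  'rewrite' -> no (count: 0)
  'disobey' -> YES, starts with 'dis' (count: 1)
  'play' -> no (count: 1)
  'cat' -> no (count: 1)
  'unfair' -> no (count: 1)
  'jump' -> no (count: 1)
  'pretest' -> no (count: 1)
  'dislike' -> YES, starts with 'dis' (count: 2)
Total with prefix 'dis': 2

2


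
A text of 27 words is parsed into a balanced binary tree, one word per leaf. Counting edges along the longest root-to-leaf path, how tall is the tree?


In a balanced binary tree with n leaves the deepest leaf is ceil(log2(n)) edges below the root.
log2(27) = 4.7549
ceil(4.7549) = 5
height (edges) = 5

5


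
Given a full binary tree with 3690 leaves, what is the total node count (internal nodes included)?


Leaf nodes (terminals): 3690
Internal nodes = n - 1 = 3690 - 1 = 3689
Total = leaves + internal = 3690 + 3689 = 7379

7379


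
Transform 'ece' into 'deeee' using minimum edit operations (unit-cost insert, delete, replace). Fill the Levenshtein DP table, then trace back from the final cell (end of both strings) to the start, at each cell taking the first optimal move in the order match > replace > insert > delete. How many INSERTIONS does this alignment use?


Edit distance = 3. Backtracking from cell (3, 5) with preference match > replace > insert > delete,
then listing the resulting alignment 'ece' -> 'deeee' left to right:
  Step 1: insert 'd' [insertion #1]
  Step 2: insert 'e' [insertion #2]
  Step 3: keep 'e'
  Step 4: replace c->e
  Step 5: keep 'e'
Total insertions: 2

2


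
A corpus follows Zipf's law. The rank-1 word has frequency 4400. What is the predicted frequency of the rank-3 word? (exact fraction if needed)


Zipf's law: freq(rank) = f1 / rank
f1 = 4400, rank = 3
freq = 4400 / 3
GCD(4400, 3) = 1
Simplified: 4400/3

4400/3


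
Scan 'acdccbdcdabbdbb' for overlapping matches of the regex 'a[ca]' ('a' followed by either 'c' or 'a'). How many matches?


Pattern: a[ca] means 'a' followed by either 'c' or 'a'.
Scanning 'acdccbdcdabbdbb' position-by-position:
  Pos 0: window 'ac' -> MATCH
  Pos 1: window 'cd' -> no
  Pos 2: window 'dc' -> no
  Pos 3: window 'cc' -> no
  Pos 4: window 'cb' -> no
  Pos 5: window 'bd' -> no
  Pos 6: window 'dc' -> no
  Pos 7: window 'cd' -> no
  Pos 8: window 'da' -> no
  Pos 9: window 'ab' -> no
  Pos 10: window 'bb' -> no
  Pos 11: window 'bd' -> no
  Pos 12: window 'db' -> no
  Pos 13: window 'bb' -> no
  Pos 14: window 'b' -> no
Total matches: 1

1


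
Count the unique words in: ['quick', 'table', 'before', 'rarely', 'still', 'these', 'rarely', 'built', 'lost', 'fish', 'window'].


Listing all tokens and tracking unique types:
  Token 1: 'quick' -> NEW (unique so far: 1)
  Token 2: 'table' -> NEW (unique so far: 2)
  Token 3: 'before' -> NEW (unique so far: 3)
  Token 4: 'rarely' -> NEW (unique so far: 4)
  Token 5: 'still' -> NEW (unique so far: 5)
  Token 6: 'these' -> NEW (unique so far: 6)
  Token 7: 'rarely' -> duplicate (unique so far: 6)
  Token 8: 'built' -> NEW (unique so far: 7)
  Token 9: 'lost' -> NEW (unique so far: 8)
  Token 10: 'fish' -> NEW (unique so far: 9)
  Token 11: 'window' -> NEW (unique so far: 10)
Unique types: ('before', 'built', 'fish', 'lost', 'quick', 'rarely', 'still', 'table', 'these', 'window')
Vocabulary size: 10

10


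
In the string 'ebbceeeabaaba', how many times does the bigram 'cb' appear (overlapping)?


Scanning 'ebbceeeabaaba' for bigram 'cb':
  Position 0: 'eb' -> no
  Position 1: 'bb' -> no
  Position 2: 'bc' -> no
  Position 3: 'ce' -> no
  Position 4: 'ee' -> no
  Position 5: 'ee' -> no
  Position 6: 'ea' -> no
  Position 7: 'ab' -> no
  Position 8: 'ba' -> no
  Position 9: 'aa' -> no
  Position 10: 'ab' -> no
  Position 11: 'ba' -> no
Total matches: 0

0


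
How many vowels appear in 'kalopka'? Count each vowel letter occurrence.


Scanning each character of 'kalopka':
  Position 1: 'k' -> consonant (running count: 0)
  Position 2: 'a' -> vowel (running count: 1)
  Position 3: 'l' -> consonant (running count: 1)
  Position 4: 'o' -> vowel (running count: 2)
  Position 5: 'p' -> consonant (running count: 2)
  Position 6: 'k' -> consonant (running count: 2)
  Position 7: 'a' -> vowel (running count: 3)
Total vowels: 3

3


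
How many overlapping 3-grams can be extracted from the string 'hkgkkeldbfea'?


String 'hkgkkeldbfea' has length L = 12.
Number of overlapping n-grams = L - n + 1
Substituting: 12 - 3 + 1 = 10

10


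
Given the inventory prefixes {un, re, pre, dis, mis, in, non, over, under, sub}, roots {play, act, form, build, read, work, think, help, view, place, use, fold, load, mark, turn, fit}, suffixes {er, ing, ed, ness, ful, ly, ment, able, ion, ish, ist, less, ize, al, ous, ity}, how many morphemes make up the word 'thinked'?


Segmenting 'thinked' against the inventory:
  'think' -> root (morpheme 1)
  'ed' -> suffix (morpheme 2)
Total morphemes: 2

2


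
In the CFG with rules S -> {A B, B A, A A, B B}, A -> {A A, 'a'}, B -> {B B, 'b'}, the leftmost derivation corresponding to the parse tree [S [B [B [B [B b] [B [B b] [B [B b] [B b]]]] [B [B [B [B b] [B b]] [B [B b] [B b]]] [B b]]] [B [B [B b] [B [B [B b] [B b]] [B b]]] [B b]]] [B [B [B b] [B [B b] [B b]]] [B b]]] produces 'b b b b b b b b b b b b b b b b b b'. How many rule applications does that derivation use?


Every bracketed nonterminal node [X ...] in the tree is produced by exactly one rule application.
Reading the tree off as a leftmost derivation:
  Step 1: S  =>  B B   (applied S -> B B)
  Step 2: B B  =>  B B B   (applied B -> B B)
  Step 3: B B B  =>  B B B B   (applied B -> B B)
  Step 4: B B B B  =>  B B B B B   (applied B -> B B)
  Step 5: B B B B B  =>  b B B B B   (applied B -> b)
  Step 6: b B B B B  =>  b B B B B B   (applied B -> B B)
  Step 7: b B B B B B  =>  b b B B B B   (applied B -> b)
  Step 8: b b B B B B  =>  b b B B B B B   (applied B -> B B)
  Step 9: b b B B B B B  =>  b b b B B B B   (applied B -> b)
  Step 10: b b b B B B B  =>  b b b b B B B   (applied B -> b)
  Step 11: b b b b B B B  =>  b b b b B B B B   (applied B -> B B)
  Step 12: b b b b B B B B  =>  b b b b B B B B B   (applied B -> B B)
  Step 13: b b b b B B B B B  =>  b b b b B B B B B B   (applied B -> B B)
  Step 14: b b b b B B B B B B  =>  b b b b b B B B B B   (applied B -> b)
  Step 15: b b b b b B B B B B  =>  b b b b b b B B B B   (applied B -> b)
  Step 16: b b b b b b B B B B  =>  b b b b b b B B B B B   (applied B -> B B)
  Step 17: b b b b b b B B B B B  =>  b b b b b b b B B B B   (applied B -> b)
  Step 18: b b b b b b b B B B B  =>  b b b b b b b b B B B   (applied B -> b)
  Step 19: b b b b b b b b B B B  =>  b b b b b b b b b B B   (applied B -> b)
  Step 20: b b b b b b b b b B B  =>  b b b b b b b b b B B B   (applied B -> B B)
  Step 21: b b b b b b b b b B B B  =>  b b b b b b b b b B B B B   (applied B -> B B)
  Step 22: b b b b b b b b b B B B B  =>  b b b b b b b b b b B B B   (applied B -> b)
  Step 23: b b b b b b b b b b B B B  =>  b b b b b b b b b b B B B B   (applied B -> B B)
  Step 24: b b b b b b b b b b B B B B  =>  b b b b b b b b b b B B B B B   (applied B -> B B)
  Step 25: b b b b b b b b b b B B B B B  =>  b b b b b b b b b b b B B B B   (applied B -> b)
  Step 26: b b b b b b b b b b b B B B B  =>  b b b b b b b b b b b b B B B   (applied B -> b)
  Step 27: b b b b b b b b b b b b B B B  =>  b b b b b b b b b b b b b B B   (applied B -> b)
  Step 28: b b b b b b b b b b b b b B B  =>  b b b b b b b b b b b b b b B   (applied B -> b)
  Step 29: b b b b b b b b b b b b b b B  =>  b b b b b b b b b b b b b b B B   (applied B -> B B)
  Step 30: b b b b b b b b b b b b b b B B  =>  b b b b b b b b b b b b b b B B B   (applied B -> B B)
  Step 31: b b b b b b b b b b b b b b B B B  =>  b b b b b b b b b b b b b b b B B   (applied B -> b)
  Step 32: b b b b b b b b b b b b b b b B B  =>  b b b b b b b b b b b b b b b B B B   (applied B -> B B)
  Step 33: b b b b b b b b b b b b b b b B B B  =>  b b b b b b b b b b b b b b b b B B   (applied B -> b)
  Step 34: b b b b b b b b b b b b b b b b B B  =>  b b b b b b b b b b b b b b b b b B   (applied B -> b)
  Step 35: b b b b b b b b b b b b b b b b b B  =>  b b b b b b b b b b b b b b b b b b   (applied B -> b)
Final yield: b b b b b b b b b b b b b b b b b b
Total rewrite steps: 35

35


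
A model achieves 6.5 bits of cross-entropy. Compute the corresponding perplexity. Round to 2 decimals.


Perplexity formula: PP = 2^H
H = 6.5
PP = 2^6.5
Decompose: 2^6.5 = 2^6 * 2^0.5 = 2^6 * sqrt(2)
2^6 = 64, sqrt(2) ~ 1.4142136
PP ~ 64 * 1.4142136 = 90.5096704
Rounded to 2 decimals: 90.51

90.51


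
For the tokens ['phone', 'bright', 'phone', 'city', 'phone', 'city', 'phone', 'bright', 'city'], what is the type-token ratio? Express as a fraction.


Tokens: 9
Unique types: ('bright', 'city', 'phone') = 3
TTR = 3/9
Simplify: divide both by 3 -> 1/3
TTR = 1/3

1/3


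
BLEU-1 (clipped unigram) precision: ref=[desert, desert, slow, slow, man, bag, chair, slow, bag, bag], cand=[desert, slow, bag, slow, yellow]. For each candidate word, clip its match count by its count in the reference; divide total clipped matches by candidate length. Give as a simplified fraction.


Reference word counts: {'bag': 3, 'chair': 1, 'desert': 2, 'man': 1, 'slow': 3}
Checking each candidate word (with clipping):
  'desert' -> in reference (ref count 2, used 1/2) -> match (matches: 1)
  'slow' -> in reference (ref count 3, used 1/3) -> match (matches: 2)
  'bag' -> in reference (ref count 3, used 1/3) -> match (matches: 3)
  'slow' -> in reference (ref count 3, used 2/3) -> match (matches: 4)
  'yellow' -> not in reference -> no match (matches: 4)
Clipped matches: 4, Candidate length: 5
Precision = 4/5

4/5


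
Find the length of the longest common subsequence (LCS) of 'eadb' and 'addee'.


DP table for LCS of 'eadb' and 'addee':
       a  d  d  e  e
    0  0  0  0  0  0
  e 0  0  0  0  1  1
  a 0  1  1  1  1  1
  d 0  1  2  2  2  2
  b 0  1  2  2  2  2
LCS: 'ad'
LCS length = 2

2


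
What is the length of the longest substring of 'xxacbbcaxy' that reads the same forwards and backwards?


Scanning 'xxacbbcaxy' for palindromic substrings.
Substring at positions 1-8: 'xacbbcax'.
Check: reverse('xacbbcax') = 'xacbbcax' -> palindrome confirmed.
Neighbouring characters ('x' / 'y') break symmetry, so it cannot extend further.
No longer palindromic substring exists; longest length = 8

8


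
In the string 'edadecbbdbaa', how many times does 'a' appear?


Scanning 'edadecbbdbaa' for 'a':
  Position 2: 'a' -> MATCH (count: 1)
  Position 10: 'a' -> MATCH (count: 2)
  Position 11: 'a' -> MATCH (count: 3)
Total occurrences of 'a': 3

3


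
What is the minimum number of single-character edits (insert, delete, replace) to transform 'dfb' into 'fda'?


Building DP table for s1='dfb' (len 3) and s2='fda' (len 3):
       f  d  a
    0  1  2  3
  d 1  1  1  2
  f 2  1  2  2
  b 3  2  2  3
Edit distance = dp[3][3] = 3

3


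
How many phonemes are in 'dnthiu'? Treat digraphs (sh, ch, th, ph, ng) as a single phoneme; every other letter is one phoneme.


Parsing 'dnthiu' greedily, digraphs first:
  'd' -> consonant phoneme (phonemes so far: 1)
  'n' -> consonant phoneme (phonemes so far: 2)
  'th' -> digraph (1 consonant phoneme) (phonemes so far: 3)
  'i' -> vowel phoneme (phonemes so far: 4)
  'u' -> vowel phoneme (phonemes so far: 5)
Total phonemes: 5

5


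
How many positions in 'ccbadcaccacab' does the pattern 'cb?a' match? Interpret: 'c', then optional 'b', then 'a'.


Pattern: cb?a means 'c', then optional 'b', then 'a'.
Scanning 'ccbadcaccacab' position-by-position:
  Pos 0: window 'ccb' -> no
  Pos 1: window 'cba' -> MATCH
  Pos 2: window 'bad' -> no
  Pos 3: window 'adc' -> no
  Pos 4: window 'dca' -> no
  Pos 5: window 'cac' -> MATCH
  Pos 6: window 'acc' -> no
  Pos 7: window 'cca' -> no
  Pos 8: window 'cac' -> MATCH
  Pos 9: window 'aca' -> no
  Pos 10: window 'cab' -> MATCH
  Pos 11: window 'ab' -> no
  Pos 12: window 'b' -> no
Total matches: 4

4


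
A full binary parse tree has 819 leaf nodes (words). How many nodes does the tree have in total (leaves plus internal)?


Leaf nodes (terminals): 819
Internal nodes = n - 1 = 819 - 1 = 818
Total = leaves + internal = 819 + 818 = 1637

1637


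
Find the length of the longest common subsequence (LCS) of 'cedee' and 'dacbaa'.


DP table for LCS of 'cedee' and 'dacbaa':
       d  a  c  b  a  a
    0  0  0  0  0  0  0
  c 0  0  0  1  1  1  1
  e 0  0  0  1  1  1  1
  d 0  1  1  1  1  1  1
  e 0  1  1  1  1  1  1
  e 0  1  1  1  1  1  1
LCS: 'c'
LCS length = 1

1


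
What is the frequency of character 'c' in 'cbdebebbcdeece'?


Scanning 'cbdebebbcdeece' for 'c':
  Position 0: 'c' -> MATCH (count: 1)
  Position 8: 'c' -> MATCH (count: 2)
  Position 12: 'c' -> MATCH (count: 3)
Total occurrences of 'c': 3

3


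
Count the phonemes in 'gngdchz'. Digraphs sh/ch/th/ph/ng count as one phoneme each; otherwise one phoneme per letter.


Parsing 'gngdchz' greedily, digraphs first:
  'g' -> consonant phoneme (phonemes so far: 1)
  'ng' -> digraph (1 consonant phoneme) (phonemes so far: 2)
  'd' -> consonant phoneme (phonemes so far: 3)
  'ch' -> digraph (1 consonant phoneme) (phonemes so far: 4)
  'z' -> consonant phoneme (phonemes so far: 5)
Total phonemes: 5

5


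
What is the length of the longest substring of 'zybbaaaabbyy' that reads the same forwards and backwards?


Scanning 'zybbaaaabbyy' for palindromic substrings.
Substring at positions 1-10: 'ybbaaaabby'.
Check: reverse('ybbaaaabby') = 'ybbaaaabby' -> palindrome confirmed.
Neighbouring characters ('z' / 'y') break symmetry, so it cannot extend further.
No longer palindromic substring exists; longest length = 10

10


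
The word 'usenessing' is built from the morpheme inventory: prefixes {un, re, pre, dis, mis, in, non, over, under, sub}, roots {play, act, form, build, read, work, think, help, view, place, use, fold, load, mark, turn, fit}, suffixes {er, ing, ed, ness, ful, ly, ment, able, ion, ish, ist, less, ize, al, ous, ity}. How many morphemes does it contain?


Segmenting 'usenessing' against the inventory:
  'use' -> root (morpheme 1)
  'ness' -> suffix (morpheme 2)
  'ing' -> suffix (morpheme 3)
Total morphemes: 3

3


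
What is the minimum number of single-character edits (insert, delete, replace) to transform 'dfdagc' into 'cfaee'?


Building DP table for s1='dfdagc' (len 6) and s2='cfaee' (len 5):
       c  f  a  e  e
    0  1  2  3  4  5
  d 1  1  2  3  4  5
  f 2  2  1  2  3  4
  d 3  3  2  2  3  4
  a 4  4  3  2  3  4
  g 5  5  4  3  3  4
  c 6  5  5  4  4  4
Edit distance = dp[6][5] = 4

4


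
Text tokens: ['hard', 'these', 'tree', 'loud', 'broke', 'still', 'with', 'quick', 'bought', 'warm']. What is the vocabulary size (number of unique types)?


Listing all tokens and tracking unique types:
  Token 1: 'hard' -> NEW (unique so far: 1)
  Token 2: 'these' -> NEW (unique so far: 2)
  Token 3: 'tree' -> NEW (unique so far: 3)
  Token 4: 'loud' -> NEW (unique so far: 4)
  Token 5: 'broke' -> NEW (unique so far: 5)
  Token 6: 'still' -> NEW (unique so far: 6)
  Token 7: 'with' -> NEW (unique so far: 7)
  Token 8: 'quick' -> NEW (unique so far: 8)
  Token 9: 'bought' -> NEW (unique so far: 9)
  Token 10: 'warm' -> NEW (unique so far: 10)
Unique types: ('bought', 'broke', 'hard', 'loud', 'quick', 'still', 'these', 'tree', 'warm', 'with')
Vocabulary size: 10

10


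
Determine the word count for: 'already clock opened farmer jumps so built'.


Counting words by splitting on spaces:
  Word 1: 'already'
  Word 2: 'clock'
  Word 3: 'opened'
  Word 4: 'farmer'
  Word 5: 'jumps'
  Word 6: 'so'
  Word 7: 'built'
Total words: 7

7


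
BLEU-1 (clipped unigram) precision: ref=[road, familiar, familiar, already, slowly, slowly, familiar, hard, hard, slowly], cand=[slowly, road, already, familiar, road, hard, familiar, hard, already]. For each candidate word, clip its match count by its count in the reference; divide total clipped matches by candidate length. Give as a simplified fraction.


Reference word counts: {'already': 1, 'familiar': 3, 'hard': 2, 'road': 1, 'slowly': 3}
Checking each candidate word (with clipping):
  'slowly' -> in reference (ref count 3, used 1/3) -> match (matches: 1)
  'road' -> in reference (ref count 1, used 1/1) -> match (matches: 2)
  'already' -> in reference (ref count 1, used 1/1) -> match (matches: 3)
  'familiar' -> in reference (ref count 3, used 1/3) -> match (matches: 4)
  'road' -> ref count 1 already used up (1/1) -> clipped, no match (matches: 4)
  'hard' -> in reference (ref count 2, used 1/2) -> match (matches: 5)
  'familiar' -> in reference (ref count 3, used 2/3) -> match (matches: 6)
  'hard' -> in reference (ref count 2, used 2/2) -> match (matches: 7)
  'already' -> ref count 1 already used up (1/1) -> clipped, no match (matches: 7)
Clipped matches: 7, Candidate length: 9
Precision = 7/9

7/9


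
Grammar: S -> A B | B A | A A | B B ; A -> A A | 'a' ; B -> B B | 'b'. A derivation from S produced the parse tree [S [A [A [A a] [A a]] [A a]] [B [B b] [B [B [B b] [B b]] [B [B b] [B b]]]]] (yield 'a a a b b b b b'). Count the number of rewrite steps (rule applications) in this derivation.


Every bracketed nonterminal node [X ...] in the tree is produced by exactly one rule application.
Reading the tree off as a leftmost derivation:
  Step 1: S  =>  A B   (applied S -> A B)
  Step 2: A B  =>  A A B   (applied A -> A A)
  Step 3: A A B  =>  A A A B   (applied A -> A A)
  Step 4: A A A B  =>  a A A B   (applied A -> a)
  Step 5: a A A B  =>  a a A B   (applied A -> a)
  Step 6: a a A B  =>  a a a B   (applied A -> a)
  Step 7: a a a B  =>  a a a B B   (applied B -> B B)
  Step 8: a a a B B  =>  a a a b B   (applied B -> b)
  Step 9: a a a b B  =>  a a a b B B   (applied B -> B B)
  Step 10: a a a b B B  =>  a a a b B B B   (applied B -> B B)
  Step 11: a a a b B B B  =>  a a a b b B B   (applied B -> b)
  Step 12: a a a b b B B  =>  a a a b b b B   (applied B -> b)
  Step 13: a a a b b b B  =>  a a a b b b B B   (applied B -> B B)
  Step 14: a a a b b b B B  =>  a a a b b b b B   (applied B -> b)
  Step 15: a a a b b b b B  =>  a a a b b b b b   (applied B -> b)
Final yield: a a a b b b b b
Total rewrite steps: 15

15


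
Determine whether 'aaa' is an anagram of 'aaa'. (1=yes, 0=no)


Sort characters of 'aaa': 'aaa'
Sort characters of 'aaa': 'aaa'
Sorted forms match -> they ARE anagrams
Result: 1

1


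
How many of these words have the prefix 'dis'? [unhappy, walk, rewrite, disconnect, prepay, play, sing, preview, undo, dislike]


Checking each word for prefix 'dis':
  'unhappy' -> no (count: 0)
  'walk' -> no (count: 0)
  'rewrite' -> no (count: 0)
  'disconnect' -> YES, starts with 'dis' (count: 1)
  'prepay' -> no (count: 1)
  'play' -> no (count: 1)
  'sing' -> no (count: 1)
  'preview' -> no (count: 1)
  'undo' -> no (count: 1)
  'dislike' -> YES, starts with 'dis' (count: 2)
Total with prefix 'dis': 2

2


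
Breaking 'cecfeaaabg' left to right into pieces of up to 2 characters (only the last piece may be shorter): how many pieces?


'cecfeaaabg' has 10 characters.
Chunking with max size 2:
  Chunk 1: 'ce' (positions 0-1)
  Chunk 2: 'cf' (positions 2-3)
  Chunk 3: 'ea' (positions 4-5)
  Chunk 4: 'aa' (positions 6-7)
  Chunk 5: 'bg' (positions 8-9)
Total chunks: ceil(10 / 2) = 5

5


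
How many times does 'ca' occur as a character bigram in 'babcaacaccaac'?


Scanning 'babcaacaccaac' for bigram 'ca':
  Position 0: 'ba' -> no
  Position 1: 'ab' -> no
  Position 2: 'bc' -> no
  Position 3: 'ca' -> MATCH
  Position 4: 'aa' -> no
  Position 5: 'ac' -> no
  Position 6: 'ca' -> MATCH
  Position 7: 'ac' -> no
  Position 8: 'cc' -> no
  Position 9: 'ca' -> MATCH
  Position 10: 'aa' -> no
  Position 11: 'ac' -> no
Total matches: 3

3


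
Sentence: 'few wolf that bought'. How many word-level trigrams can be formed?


Word trigrams from [4] words:
  Trigram 1: (few wolf that)
  Trigram 2: (wolf that bought)
Total word trigrams: 4 - 2 = 2

2


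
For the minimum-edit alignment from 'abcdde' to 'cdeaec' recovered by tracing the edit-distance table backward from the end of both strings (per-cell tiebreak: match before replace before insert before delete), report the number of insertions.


Edit distance = 5. Backtracking from cell (6, 6) with preference match > replace > insert > delete,
then listing the resulting alignment 'abcdde' -> 'cdeaec' left to right:
  Step 1: delete 'a'
  Step 2: delete 'b'
  Step 3: keep 'c'
  Step 4: keep 'd'
  Step 5: insert 'e' [insertion #1]
  Step 6: replace d->a
  Step 7: keep 'e'
  Step 8: insert 'c' [insertion #2]
Total insertions: 2

2


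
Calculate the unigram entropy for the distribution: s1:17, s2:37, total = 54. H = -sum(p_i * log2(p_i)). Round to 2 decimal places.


Computing entropy H = -sum(p_i * log2(p_i)):
  s1: p = 17/54 = 0.3148, -p*log2(p) = 0.5249
  s2: p = 37/54 = 0.6852, -p*log2(p) = 0.3737
H = sum of terms = 0.8986
Rounded to 2 decimals: 0.90

0.90


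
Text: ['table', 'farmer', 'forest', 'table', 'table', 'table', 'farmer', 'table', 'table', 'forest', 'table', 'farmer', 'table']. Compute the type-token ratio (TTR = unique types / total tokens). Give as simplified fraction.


Tokens: 13
Unique types: ('farmer', 'forest', 'table') = 3
TTR = 3/13
Already in lowest terms.

3/13


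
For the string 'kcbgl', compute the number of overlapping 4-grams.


String 'kcbgl' has length L = 5.
Number of overlapping n-grams = L - n + 1
Substituting: 5 - 4 + 1 = 2

2


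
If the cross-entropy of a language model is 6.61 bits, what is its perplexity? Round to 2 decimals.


Perplexity formula: PP = 2^H
H = 6.61
PP = 2^6.61
Decompose: 2^6.61 = 2^6 * 2^0.61
2^6 = 64, 2^0.61 ~ 1.5262592
PP ~ 64 * 1.5262592 = 97.6805888
Rounded to 2 decimals: 97.68

97.68


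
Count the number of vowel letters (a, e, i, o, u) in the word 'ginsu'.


Scanning each character of 'ginsu':
  Position 1: 'g' -> consonant (running count: 0)
  Position 2: 'i' -> vowel (running count: 1)
  Position 3: 'n' -> consonant (running count: 1)
  Position 4: 's' -> consonant (running count: 1)
  Position 5: 'u' -> vowel (running count: 2)
Total vowels: 2

2


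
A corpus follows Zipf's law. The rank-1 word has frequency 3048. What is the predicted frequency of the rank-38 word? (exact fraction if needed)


Zipf's law: freq(rank) = f1 / rank
f1 = 3048, rank = 38
freq = 3048 / 38
GCD(3048, 38) = 2
Simplified: 1524/19

1524/19


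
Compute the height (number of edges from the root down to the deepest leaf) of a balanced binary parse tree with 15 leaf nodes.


In a balanced binary tree with n leaves the deepest leaf is ceil(log2(n)) edges below the root.
log2(15) = 3.9069
ceil(3.9069) = 4
height (edges) = 4

4


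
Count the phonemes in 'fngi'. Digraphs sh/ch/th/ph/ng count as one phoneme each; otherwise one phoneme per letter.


Parsing 'fngi' greedily, digraphs first:
  'f' -> consonant phoneme (phonemes so far: 1)
  'ng' -> digraph (1 consonant phoneme) (phonemes so far: 2)
  'i' -> vowel phoneme (phonemes so far: 3)
Total phonemes: 3

3


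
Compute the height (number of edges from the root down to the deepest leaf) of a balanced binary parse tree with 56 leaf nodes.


In a balanced binary tree with n leaves the deepest leaf is ceil(log2(n)) edges below the root.
log2(56) = 5.8074
ceil(5.8074) = 6
height (edges) = 6

6


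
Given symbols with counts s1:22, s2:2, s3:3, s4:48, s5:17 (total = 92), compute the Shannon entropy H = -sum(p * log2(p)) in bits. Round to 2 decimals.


Computing entropy H = -sum(p_i * log2(p_i)):
  s1: p = 22/92 = 0.2391, -p*log2(p) = 0.4936
  s2: p = 2/92 = 0.0217, -p*log2(p) = 0.1201
  s3: p = 3/92 = 0.0326, -p*log2(p) = 0.1610
  s4: p = 48/92 = 0.5217, -p*log2(p) = 0.4897
  s5: p = 17/92 = 0.1848, -p*log2(p) = 0.4501
H = sum of terms = 1.7145
Rounded to 2 decimals: 1.71

1.71


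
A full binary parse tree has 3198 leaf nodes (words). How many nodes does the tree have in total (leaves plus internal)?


Leaf nodes (terminals): 3198
Internal nodes = n - 1 = 3198 - 1 = 3197
Total = leaves + internal = 3198 + 3197 = 6395

6395


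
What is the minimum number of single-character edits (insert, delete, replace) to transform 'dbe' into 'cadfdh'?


Building DP table for s1='dbe' (len 3) and s2='cadfdh' (len 6):
       c  a  d  f  d  h
    0  1  2  3  4  5  6
  d 1  1  2  2  3  4  5
  b 2  2  2  3  3  4  5
  e 3  3  3  3  4  4  5
Edit distance = dp[3][6] = 5

5


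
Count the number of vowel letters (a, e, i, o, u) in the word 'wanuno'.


Scanning each character of 'wanuno':
  Position 1: 'w' -> consonant (running count: 0)
  Position 2: 'a' -> vowel (running count: 1)
  Position 3: 'n' -> consonant (running count: 1)
  Position 4: 'u' -> vowel (running count: 2)
  Position 5: 'n' -> consonant (running count: 2)
  Position 6: 'o' -> vowel (running count: 3)
Total vowels: 3

3


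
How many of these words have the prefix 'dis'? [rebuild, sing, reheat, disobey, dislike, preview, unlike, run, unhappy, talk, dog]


Checking each word for prefix 'dis':
  'rebuild' -> no (count: 0)
  'sing' -> no (count: 0)
  'reheat' -> no (count: 0)
  'disobey' -> YES, starts with 'dis' (count: 1)
  'dislike' -> YES, starts with 'dis' (count: 2)
  'preview' -> no (count: 2)
  'unlike' -> no (count: 2)
  'run' -> no (count: 2)
  'unhappy' -> no (count: 2)
  'talk' -> no (count: 2)
  'dog' -> no (count: 2)
Total with prefix 'dis': 2

2


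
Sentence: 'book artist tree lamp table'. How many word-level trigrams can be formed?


Word trigrams from [5] words:
  Trigram 1: (book artist tree)
  Trigram 2: (artist tree lamp)
  Trigram 3: (tree lamp table)
Total word trigrams: 5 - 2 = 3

3


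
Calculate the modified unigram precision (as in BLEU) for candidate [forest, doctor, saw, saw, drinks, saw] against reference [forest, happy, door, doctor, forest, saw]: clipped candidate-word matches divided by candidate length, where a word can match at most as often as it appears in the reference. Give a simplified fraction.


Reference word counts: {'doctor': 1, 'door': 1, 'forest': 2, 'happy': 1, 'saw': 1}
Checking each candidate word (with clipping):
  'forest' -> in reference (ref count 2, used 1/2) -> match (matches: 1)
  'doctor' -> in reference (ref count 1, used 1/1) -> match (matches: 2)
  'saw' -> in reference (ref count 1, used 1/1) -> match (matches: 3)
  'saw' -> ref count 1 already used up (1/1) -> clipped, no match (matches: 3)
  'drinks' -> not in reference -> no match (matches: 3)
  'saw' -> ref count 1 already used up (1/1) -> clipped, no match (matches: 3)
Clipped matches: 3, Candidate length: 6
Precision = 3/6 = 1/2

1/2


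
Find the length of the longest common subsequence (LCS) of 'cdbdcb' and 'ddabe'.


DP table for LCS of 'cdbdcb' and 'ddabe':
       d  d  a  b  e
    0  0  0  0  0  0
  c 0  0  0  0  0  0
  d 0  1  1  1  1  1
  b 0  1  1  1  2  2
  d 0  1  2  2  2  2
  c 0  1  2  2  2  2
  b 0  1  2  2  3  3
LCS: 'ddb'
LCS length = 3

3


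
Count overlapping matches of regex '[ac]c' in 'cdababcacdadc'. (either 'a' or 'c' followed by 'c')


Pattern: [ac]c means either 'a' or 'c' followed by 'c'.
Scanning 'cdababcacdadc' position-by-position:
  Pos 0: window 'cd' -> no
  Pos 1: window 'da' -> no
  Pos 2: window 'ab' -> no
  Pos 3: window 'ba' -> no
  Pos 4: window 'ab' -> no
  Pos 5: window 'bc' -> no
  Pos 6: window 'ca' -> no
  Pos 7: window 'ac' -> MATCH
  Pos 8: window 'cd' -> no
  Pos 9: window 'da' -> no
  Pos 10: window 'ad' -> no
  Pos 11: window 'dc' -> no
  Pos 12: window 'c' -> no
Total matches: 1

1


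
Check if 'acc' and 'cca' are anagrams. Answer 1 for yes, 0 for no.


Sort characters of 'acc': 'acc'
Sort characters of 'cca': 'acc'
Sorted forms match -> they ARE anagrams
Result: 1

1


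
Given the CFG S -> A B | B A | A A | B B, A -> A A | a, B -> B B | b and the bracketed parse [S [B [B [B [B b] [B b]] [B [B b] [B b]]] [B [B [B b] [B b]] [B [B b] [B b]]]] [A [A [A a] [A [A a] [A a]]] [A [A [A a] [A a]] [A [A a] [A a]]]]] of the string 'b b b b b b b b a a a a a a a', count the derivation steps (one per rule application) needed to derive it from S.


Every bracketed nonterminal node [X ...] in the tree is produced by exactly one rule application.
Reading the tree off as a leftmost derivation:
  Step 1: S  =>  B A   (applied S -> B A)
  Step 2: B A  =>  B B A   (applied B -> B B)
  Step 3: B B A  =>  B B B A   (applied B -> B B)
  Step 4: B B B A  =>  B B B B A   (applied B -> B B)
  Step 5: B B B B A  =>  b B B B A   (applied B -> b)
  Step 6: b B B B A  =>  b b B B A   (applied B -> b)
  Step 7: b b B B A  =>  b b B B B A   (applied B -> B B)
  Step 8: b b B B B A  =>  b b b B B A   (applied B -> b)
  Step 9: b b b B B A  =>  b b b b B A   (applied B -> b)
  Step 10: b b b b B A  =>  b b b b B B A   (applied B -> B B)
  Step 11: b b b b B B A  =>  b b b b B B B A   (applied B -> B B)
  Step 12: b b b b B B B A  =>  b b b b b B B A   (applied B -> b)
  Step 13: b b b b b B B A  =>  b b b b b b B A   (applied B -> b)
  Step 14: b b b b b b B A  =>  b b b b b b B B A   (applied B -> B B)
  Step 15: b b b b b b B B A  =>  b b b b b b b B A   (applied B -> b)
  Step 16: b b b b b b b B A  =>  b b b b b b b b A   (applied B -> b)
  Step 17: b b b b b b b b A  =>  b b b b b b b b A A   (applied A -> A A)
  Step 18: b b b b b b b b A A  =>  b b b b b b b b A A A   (applied A -> A A)
  Step 19: b b b b b b b b A A A  =>  b b b b b b b b a A A   (applied A -> a)
  Step 20: b b b b b b b b a A A  =>  b b b b b b b b a A A A   (applied A -> A A)
  Step 21: b b b b b b b b a A A A  =>  b b b b b b b b a a A A   (applied A -> a)
  Step 22: b b b b b b b b a a A A  =>  b b b b b b b b a a a A   (applied A -> a)
  Step 23: b b b b b b b b a a a A  =>  b b b b b b b b a a a A A   (applied A -> A A)
  Step 24: b b b b b b b b a a a A A  =>  b b b b b b b b a a a A A A   (applied A -> A A)
  Step 25: b b b b b b b b a a a A A A  =>  b b b b b b b b a a a a A A   (applied A -> a)
  Step 26: b b b b b b b b a a a a A A  =>  b b b b b b b b a a a a a A   (applied A -> a)
  Step 27: b b b b b b b b a a a a a A  =>  b b b b b b b b a a a a a A A   (applied A -> A A)
  Step 28: b b b b b b b b a a a a a A A  =>  b b b b b b b b a a a a a a A   (applied A -> a)
  Step 29: b b b b b b b b a a a a a a A  =>  b b b b b b b b a a a a a a a   (applied A -> a)
Final yield: b b b b b b b b a a a a a a a
Total rewrite steps: 29

29
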